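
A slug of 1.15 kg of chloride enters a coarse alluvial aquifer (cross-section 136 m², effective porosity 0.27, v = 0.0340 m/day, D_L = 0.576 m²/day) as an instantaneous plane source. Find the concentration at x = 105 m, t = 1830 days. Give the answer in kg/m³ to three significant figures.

0.000176 kg/m³

For an instantaneous plane source, C(x,t) = M/(n_e·A·√(4πDt)) · exp(−(x−vt)²/(4Dt)), with n_e·A the pore (flow) area.
Plume center vt = 0.0340 × 1830 = 62.22 m, so the well at 105 m is 42.78 m downgradient of the peak.
√(4πDt) = 115.1 m, giving peak height M/(n_e·A·√(4πDt)) = 1.15/(0.27 × 136 × 115.1) = 0.0002721 kg/m³.
(x−vt)²/(4Dt) = (42.78)²/(4 × 0.576 × 1830) = 0.4341; exp(−0.4341) = 0.6478.
C = 0.0002721 × 0.6478 = 0.000176 kg/m³.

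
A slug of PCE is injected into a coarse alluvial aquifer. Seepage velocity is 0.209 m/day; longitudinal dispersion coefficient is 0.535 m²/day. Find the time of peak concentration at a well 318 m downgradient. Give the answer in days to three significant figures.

1510 days

For the 1D instantaneous-source solution, setting ∂C/∂t = 0 at fixed x gives v²t² + 2Dt − x² = 0, so t = (√(D² + v²x²) − D)/v².
√(D² + v²x²) = √(0.535² + 0.209² × 318²) = 66.46; v² = 0.043681.
t = (66.46 − 0.535)/0.043681 = 1510 days (vs. the pure-advection estimate x/v = 1520 d).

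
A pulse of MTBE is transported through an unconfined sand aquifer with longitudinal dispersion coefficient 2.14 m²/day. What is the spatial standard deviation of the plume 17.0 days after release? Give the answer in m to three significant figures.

Dispersive spreading gives a Gaussian with σ² = 2Dt; advection only shifts the center.
σ = √(2 × 2.14 × 17.0) = 8.53 m.

8.53 m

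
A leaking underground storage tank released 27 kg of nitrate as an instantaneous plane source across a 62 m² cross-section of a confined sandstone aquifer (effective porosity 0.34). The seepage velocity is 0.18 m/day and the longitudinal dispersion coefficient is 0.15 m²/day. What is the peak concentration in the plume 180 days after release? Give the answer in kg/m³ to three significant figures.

0.0695 kg/m³

The peak of an instantaneous 1D plume sits at x = vt; there the Gaussian factor is 1 and C_max = M/(n_e·A·√(4πDt)), where n_e·A is the pore area the mass is dissolved in.
√(4πDt) = √(4π × 0.15 × 180) = 18.42 m, so C_max = 27/(0.34 × 62 × 18.42) = 0.0695 kg/m³.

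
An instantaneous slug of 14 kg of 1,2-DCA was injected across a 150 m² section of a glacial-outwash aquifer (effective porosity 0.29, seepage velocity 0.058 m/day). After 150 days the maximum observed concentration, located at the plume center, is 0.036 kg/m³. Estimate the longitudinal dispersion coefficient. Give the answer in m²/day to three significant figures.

0.0424 m²/day

At the plume center C_max = M/(n_e·A·√(4πDt)), so D = M²/(4πt·(n_e·A·C_max)²).
n_e·A·C_max = 0.29 × 150 × 0.036 = 1.566 kg/m.
D = 14²/(4π × 150 × 1.566²) = 0.0424 m²/day.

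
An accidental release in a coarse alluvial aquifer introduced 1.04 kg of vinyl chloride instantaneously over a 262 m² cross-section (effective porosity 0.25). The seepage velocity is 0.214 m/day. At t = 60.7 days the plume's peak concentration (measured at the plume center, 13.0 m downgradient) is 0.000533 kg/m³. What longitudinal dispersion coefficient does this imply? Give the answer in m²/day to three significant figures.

1.16 m²/day

At the plume center C_max = M/(n_e·A·√(4πDt)), so D = M²/(4πt·(n_e·A·C_max)²).
n_e·A·C_max = 0.25 × 262 × 0.000533 = 0.03491 kg/m.
D = 1.04²/(4π × 60.7 × 0.03491²) = 1.16 m²/day.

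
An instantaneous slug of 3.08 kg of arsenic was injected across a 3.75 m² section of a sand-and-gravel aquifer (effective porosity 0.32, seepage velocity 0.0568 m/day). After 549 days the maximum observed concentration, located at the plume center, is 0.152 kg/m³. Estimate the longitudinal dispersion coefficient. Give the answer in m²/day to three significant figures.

0.0413 m²/day

At the plume center C_max = M/(n_e·A·√(4πDt)), so D = M²/(4πt·(n_e·A·C_max)²).
n_e·A·C_max = 0.32 × 3.75 × 0.152 = 0.1824 kg/m.
D = 3.08²/(4π × 549 × 0.1824²) = 0.0413 m²/day.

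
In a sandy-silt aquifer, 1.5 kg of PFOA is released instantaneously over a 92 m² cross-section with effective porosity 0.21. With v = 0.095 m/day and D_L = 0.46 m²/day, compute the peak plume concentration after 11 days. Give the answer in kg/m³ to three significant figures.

0.00974 kg/m³

The peak of an instantaneous 1D plume sits at x = vt; there the Gaussian factor is 1 and C_max = M/(n_e·A·√(4πDt)), where n_e·A is the pore area the mass is dissolved in.
√(4πDt) = √(4π × 0.46 × 11) = 7.974 m, so C_max = 1.5/(0.21 × 92 × 7.974) = 0.00974 kg/m³.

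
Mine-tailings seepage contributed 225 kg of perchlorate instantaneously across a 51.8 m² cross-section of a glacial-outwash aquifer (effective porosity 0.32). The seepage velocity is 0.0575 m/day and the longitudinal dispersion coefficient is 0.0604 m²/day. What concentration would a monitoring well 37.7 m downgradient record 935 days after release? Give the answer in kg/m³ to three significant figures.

For an instantaneous plane source, C(x,t) = M/(n_e·A·√(4πDt)) · exp(−(x−vt)²/(4Dt)), with n_e·A the pore (flow) area.
Plume center vt = 0.0575 × 935 = 53.7625 m, so the well at 37.7 m is 16.0625 m upgradient of the peak.
√(4πDt) = 26.64 m, giving peak height M/(n_e·A·√(4πDt)) = 225/(0.32 × 51.8 × 26.64) = 0.5095 kg/m³.
(x−vt)²/(4Dt) = (-16.0625)²/(4 × 0.0604 × 935) = 1.142; exp(−1.142) = 0.3192.
C = 0.5095 × 0.3192 = 0.163 kg/m³.

0.163 kg/m³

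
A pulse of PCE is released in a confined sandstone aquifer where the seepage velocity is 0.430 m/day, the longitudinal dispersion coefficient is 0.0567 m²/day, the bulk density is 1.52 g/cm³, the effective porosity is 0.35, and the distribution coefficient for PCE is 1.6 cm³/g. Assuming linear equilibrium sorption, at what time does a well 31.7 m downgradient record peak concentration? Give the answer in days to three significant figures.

Retardation factor R = 1 + ρ_b·K_d/n = 1 + 1.52 × 1.6/0.35 = 7.949.
Sorption retards both mechanisms: v_R = v/R = 0.05409 m/day, D_R = D/R = 0.007133 m²/day.
Peak time from v_R²t² + 2D_R t − x² = 0: t = (√(D_R² + v_R²x²) − D_R)/v_R².
√(D_R² + v_R²x²) = √(0.007133² + 0.05409² × 31.7²) = 1.715; v_R² = 0.002926.
t = (1.715 − 0.007133)/0.002926 = 584 days.

584 days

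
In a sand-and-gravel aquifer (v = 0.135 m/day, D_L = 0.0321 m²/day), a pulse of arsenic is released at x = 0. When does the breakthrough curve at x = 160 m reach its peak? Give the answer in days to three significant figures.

For the 1D instantaneous-source solution, setting ∂C/∂t = 0 at fixed x gives v²t² + 2Dt − x² = 0, so t = (√(D² + v²x²) − D)/v².
√(D² + v²x²) = √(0.0321² + 0.135² × 160²) = 21.60; v² = 0.018225.
t = (21.60 − 0.0321)/0.018225 = 1180 days (vs. the pure-advection estimate x/v = 1190 d).

1180 days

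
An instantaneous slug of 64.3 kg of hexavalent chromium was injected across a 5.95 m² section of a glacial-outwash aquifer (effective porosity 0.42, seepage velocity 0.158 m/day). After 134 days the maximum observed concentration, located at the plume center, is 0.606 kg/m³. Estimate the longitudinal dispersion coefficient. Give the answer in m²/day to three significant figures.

At the plume center C_max = M/(n_e·A·√(4πDt)), so D = M²/(4πt·(n_e·A·C_max)²).
n_e·A·C_max = 0.42 × 5.95 × 0.606 = 1.514 kg/m.
D = 64.3²/(4π × 134 × 1.514²) = 1.07 m²/day.

1.07 m²/day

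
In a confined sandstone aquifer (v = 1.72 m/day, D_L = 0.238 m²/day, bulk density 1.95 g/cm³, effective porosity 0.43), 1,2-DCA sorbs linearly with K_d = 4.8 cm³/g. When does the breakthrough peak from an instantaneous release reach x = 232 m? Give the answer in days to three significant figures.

3070 days

Retardation factor R = 1 + ρ_b·K_d/n = 1 + 1.95 × 4.8/0.43 = 22.77.
Sorption retards both mechanisms: v_R = v/R = 0.07554 m/day, D_R = D/R = 0.01045 m²/day.
Peak time from v_R²t² + 2D_R t − x² = 0: t = (√(D_R² + v_R²x²) − D_R)/v_R².
√(D_R² + v_R²x²) = √(0.01045² + 0.07554² × 232²) = 17.53; v_R² = 0.005706.
t = (17.53 − 0.01045)/0.005706 = 3070 days.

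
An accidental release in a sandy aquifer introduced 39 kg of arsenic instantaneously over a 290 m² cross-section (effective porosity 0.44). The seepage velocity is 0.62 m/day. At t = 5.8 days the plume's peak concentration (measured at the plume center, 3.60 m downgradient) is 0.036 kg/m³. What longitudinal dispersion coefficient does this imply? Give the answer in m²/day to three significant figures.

0.989 m²/day

At the plume center C_max = M/(n_e·A·√(4πDt)), so D = M²/(4πt·(n_e·A·C_max)²).
n_e·A·C_max = 0.44 × 290 × 0.036 = 4.594 kg/m.
D = 39²/(4π × 5.8 × 4.594²) = 0.989 m²/day.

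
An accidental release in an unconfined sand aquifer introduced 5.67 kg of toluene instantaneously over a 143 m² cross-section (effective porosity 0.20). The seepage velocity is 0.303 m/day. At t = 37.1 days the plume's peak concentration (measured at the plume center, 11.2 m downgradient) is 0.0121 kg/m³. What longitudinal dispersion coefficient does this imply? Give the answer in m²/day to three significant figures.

0.576 m²/day

At the plume center C_max = M/(n_e·A·√(4πDt)), so D = M²/(4πt·(n_e·A·C_max)²).
n_e·A·C_max = 0.20 × 143 × 0.0121 = 0.3461 kg/m.
D = 5.67²/(4π × 37.1 × 0.3461²) = 0.576 m²/day.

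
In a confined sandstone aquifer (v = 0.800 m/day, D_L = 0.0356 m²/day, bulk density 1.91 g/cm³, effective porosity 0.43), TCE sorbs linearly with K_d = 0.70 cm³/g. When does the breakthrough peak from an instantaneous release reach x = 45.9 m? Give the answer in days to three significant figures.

236 days

Retardation factor R = 1 + ρ_b·K_d/n = 1 + 1.91 × 0.70/0.43 = 4.109.
Sorption retards both mechanisms: v_R = v/R = 0.1947 m/day, D_R = D/R = 0.008664 m²/day.
Peak time from v_R²t² + 2D_R t − x² = 0: t = (√(D_R² + v_R²x²) − D_R)/v_R².
√(D_R² + v_R²x²) = √(0.008664² + 0.1947² × 45.9²) = 8.937; v_R² = 0.03791.
t = (8.937 − 0.008664)/0.03791 = 236 days.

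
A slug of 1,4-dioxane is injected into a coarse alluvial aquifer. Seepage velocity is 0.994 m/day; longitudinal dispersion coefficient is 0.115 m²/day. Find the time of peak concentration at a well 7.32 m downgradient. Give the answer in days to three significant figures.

For the 1D instantaneous-source solution, setting ∂C/∂t = 0 at fixed x gives v²t² + 2Dt − x² = 0, so t = (√(D² + v²x²) − D)/v².
√(D² + v²x²) = √(0.115² + 0.994² × 7.32²) = 7.277; v² = 0.988036.
t = (7.277 − 0.115)/0.988036 = 7.25 days (vs. the pure-advection estimate x/v = 7.36 d).

7.25 days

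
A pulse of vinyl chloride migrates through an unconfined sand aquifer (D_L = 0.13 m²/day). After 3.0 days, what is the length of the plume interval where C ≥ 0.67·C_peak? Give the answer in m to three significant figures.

1.58 m

The plume is Gaussian with σ = √(2Dt) = √(2 × 0.13 × 3.0) = 0.8832 m.
C/C_peak = exp(−Δx²/(2σ²)) = 0.67 ⇒ Δx = σ·√(−2 ln 0.67) = 0.8832 × 0.8950 = 0.7905 m.
Width = 2Δx = 1.58 m.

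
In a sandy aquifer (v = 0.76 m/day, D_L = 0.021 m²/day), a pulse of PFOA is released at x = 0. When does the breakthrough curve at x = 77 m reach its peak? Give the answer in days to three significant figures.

101 days

For the 1D instantaneous-source solution, setting ∂C/∂t = 0 at fixed x gives v²t² + 2Dt − x² = 0, so t = (√(D² + v²x²) − D)/v².
√(D² + v²x²) = √(0.021² + 0.76² × 77²) = 58.52; v² = 0.5776.
t = (58.52 − 0.021)/0.5776 = 101 days (vs. the pure-advection estimate x/v = 101 d).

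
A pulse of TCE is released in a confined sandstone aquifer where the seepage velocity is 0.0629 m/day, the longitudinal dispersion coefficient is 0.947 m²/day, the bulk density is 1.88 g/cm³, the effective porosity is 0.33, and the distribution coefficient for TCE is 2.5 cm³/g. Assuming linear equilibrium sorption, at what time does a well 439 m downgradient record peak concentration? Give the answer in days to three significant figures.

103000 days

Retardation factor R = 1 + ρ_b·K_d/n = 1 + 1.88 × 2.5/0.33 = 15.24.
Sorption retards both mechanisms: v_R = v/R = 0.004127 m/day, D_R = D/R = 0.06214 m²/day.
Peak time from v_R²t² + 2D_R t − x² = 0: t = (√(D_R² + v_R²x²) − D_R)/v_R².
√(D_R² + v_R²x²) = √(0.06214² + 0.004127² × 439²) = 1.813; v_R² = 1.703e-05.
t = (1.813 − 0.06214)/1.703e-05 = 103000 days.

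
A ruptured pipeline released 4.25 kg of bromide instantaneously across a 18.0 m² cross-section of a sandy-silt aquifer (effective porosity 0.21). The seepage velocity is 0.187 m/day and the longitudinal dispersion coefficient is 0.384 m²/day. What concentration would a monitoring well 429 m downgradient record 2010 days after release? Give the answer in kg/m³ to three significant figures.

0.00458 kg/m³

For an instantaneous plane source, C(x,t) = M/(n_e·A·√(4πDt)) · exp(−(x−vt)²/(4Dt)), with n_e·A the pore (flow) area.
Plume center vt = 0.187 × 2010 = 375.87 m, so the well at 429 m is 53.13 m downgradient of the peak.
√(4πDt) = 98.48 m, giving peak height M/(n_e·A·√(4πDt)) = 4.25/(0.21 × 18.0 × 98.48) = 0.01142 kg/m³.
(x−vt)²/(4Dt) = (53.13)²/(4 × 0.384 × 2010) = 0.9143; exp(−0.9143) = 0.4008.
C = 0.01142 × 0.4008 = 0.00458 kg/m³.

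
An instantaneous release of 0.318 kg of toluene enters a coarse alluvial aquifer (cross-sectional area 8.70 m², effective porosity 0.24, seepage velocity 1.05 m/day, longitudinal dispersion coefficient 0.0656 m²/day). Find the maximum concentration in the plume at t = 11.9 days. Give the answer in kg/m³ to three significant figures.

The peak of an instantaneous 1D plume sits at x = vt; there the Gaussian factor is 1 and C_max = M/(n_e·A·√(4πDt)), where n_e·A is the pore area the mass is dissolved in.
√(4πDt) = √(4π × 0.0656 × 11.9) = 3.132 m, so C_max = 0.318/(0.24 × 8.70 × 3.132) = 0.0486 kg/m³.

0.0486 kg/m³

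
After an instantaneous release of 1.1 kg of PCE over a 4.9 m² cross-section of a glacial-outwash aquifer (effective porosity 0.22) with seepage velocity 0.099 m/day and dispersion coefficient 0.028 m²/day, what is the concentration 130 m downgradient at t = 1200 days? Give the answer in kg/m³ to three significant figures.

0.0195 kg/m³

For an instantaneous plane source, C(x,t) = M/(n_e·A·√(4πDt)) · exp(−(x−vt)²/(4Dt)), with n_e·A the pore (flow) area.
Plume center vt = 0.099 × 1200 = 118.8 m, so the well at 130 m is 11.2 m downgradient of the peak.
√(4πDt) = 20.55 m, giving peak height M/(n_e·A·√(4πDt)) = 1.1/(0.22 × 4.9 × 20.55) = 0.04965 kg/m³.
(x−vt)²/(4Dt) = (11.2)²/(4 × 0.028 × 1200) = 0.9333; exp(−0.9333) = 0.3933.
C = 0.04965 × 0.3933 = 0.0195 kg/m³.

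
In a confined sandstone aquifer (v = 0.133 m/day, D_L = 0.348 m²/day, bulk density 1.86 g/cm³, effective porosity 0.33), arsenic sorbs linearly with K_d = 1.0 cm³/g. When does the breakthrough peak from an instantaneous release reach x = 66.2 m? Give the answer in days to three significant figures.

3180 days

Retardation factor R = 1 + ρ_b·K_d/n = 1 + 1.86 × 1.0/0.33 = 6.636.
Sorption retards both mechanisms: v_R = v/R = 0.02004 m/day, D_R = D/R = 0.05244 m²/day.
Peak time from v_R²t² + 2D_R t − x² = 0: t = (√(D_R² + v_R²x²) − D_R)/v_R².
√(D_R² + v_R²x²) = √(0.05244² + 0.02004² × 66.2²) = 1.328; v_R² = 0.0004016.
t = (1.328 − 0.05244)/0.0004016 = 3180 days.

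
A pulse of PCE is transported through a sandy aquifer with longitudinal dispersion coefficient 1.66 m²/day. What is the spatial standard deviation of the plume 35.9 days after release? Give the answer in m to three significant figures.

Dispersive spreading gives a Gaussian with σ² = 2Dt; advection only shifts the center.
σ = √(2 × 1.66 × 35.9) = 10.9 m.

10.9 m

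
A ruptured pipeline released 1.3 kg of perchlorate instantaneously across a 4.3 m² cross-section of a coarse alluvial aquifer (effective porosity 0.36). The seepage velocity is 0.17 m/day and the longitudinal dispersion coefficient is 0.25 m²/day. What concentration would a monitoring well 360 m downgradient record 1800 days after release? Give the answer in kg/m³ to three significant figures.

0.00221 kg/m³

For an instantaneous plane source, C(x,t) = M/(n_e·A·√(4πDt)) · exp(−(x−vt)²/(4Dt)), with n_e·A the pore (flow) area.
Plume center vt = 0.17 × 1800 = 306 m, so the well at 360 m is 54 m downgradient of the peak.
√(4πDt) = 75.20 m, giving peak height M/(n_e·A·√(4πDt)) = 1.3/(0.36 × 4.3 × 75.20) = 0.01117 kg/m³.
(x−vt)²/(4Dt) = (54)²/(4 × 0.25 × 1800) = 1.620; exp(−1.620) = 0.1979.
C = 0.01117 × 0.1979 = 0.00221 kg/m³.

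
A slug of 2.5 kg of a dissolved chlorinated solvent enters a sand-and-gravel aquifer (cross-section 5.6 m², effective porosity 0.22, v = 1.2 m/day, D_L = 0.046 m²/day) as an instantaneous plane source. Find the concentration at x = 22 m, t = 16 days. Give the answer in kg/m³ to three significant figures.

0.0465 kg/m³

For an instantaneous plane source, C(x,t) = M/(n_e·A·√(4πDt)) · exp(−(x−vt)²/(4Dt)), with n_e·A the pore (flow) area.
Plume center vt = 1.2 × 16 = 19.2 m, so the well at 22 m is 2.8 m downgradient of the peak.
√(4πDt) = 3.041 m, giving peak height M/(n_e·A·√(4πDt)) = 2.5/(0.22 × 5.6 × 3.041) = 0.6673 kg/m³.
(x−vt)²/(4Dt) = (2.8)²/(4 × 0.046 × 16) = 2.663; exp(−2.663) = 0.06974.
C = 0.6673 × 0.06974 = 0.0465 kg/m³.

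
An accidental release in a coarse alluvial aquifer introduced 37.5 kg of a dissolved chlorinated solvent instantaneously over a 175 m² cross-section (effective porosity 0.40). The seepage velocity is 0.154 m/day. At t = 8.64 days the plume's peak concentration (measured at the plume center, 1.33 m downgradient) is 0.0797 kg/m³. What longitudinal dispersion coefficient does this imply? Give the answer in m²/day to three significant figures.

0.416 m²/day

At the plume center C_max = M/(n_e·A·√(4πDt)), so D = M²/(4πt·(n_e·A·C_max)²).
n_e·A·C_max = 0.40 × 175 × 0.0797 = 5.579 kg/m.
D = 37.5²/(4π × 8.64 × 5.579²) = 0.416 m²/day.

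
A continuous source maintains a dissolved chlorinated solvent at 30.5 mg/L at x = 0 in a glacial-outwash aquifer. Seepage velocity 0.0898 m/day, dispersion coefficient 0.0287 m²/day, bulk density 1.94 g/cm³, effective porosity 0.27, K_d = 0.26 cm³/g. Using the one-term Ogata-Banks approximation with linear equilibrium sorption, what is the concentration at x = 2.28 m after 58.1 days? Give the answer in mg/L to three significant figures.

10.2 mg/L

Retardation factor R = 1 + ρ_b·K_d/n = 1 + 1.94 × 0.26/0.27 = 2.868.
Sorption retards both mechanisms: v_R = v/R = 0.03131 m/day, D_R = D/R = 0.01001 m²/day.
v_R·t = 0.03131 × 58.1 = 1.819111 m; 2√(D_R t) = 1.525 m; argument = (2.28 − 1.819111)/1.525 = 0.3022.
C = C₀ × ½·erfc(0.3022) = 30.5 × 0.3346 = 10.2 mg/L.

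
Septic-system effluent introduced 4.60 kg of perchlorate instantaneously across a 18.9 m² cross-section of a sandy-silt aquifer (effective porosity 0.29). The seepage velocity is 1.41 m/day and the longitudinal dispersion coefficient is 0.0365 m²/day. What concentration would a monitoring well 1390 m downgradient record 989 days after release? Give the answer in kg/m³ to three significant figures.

0.0343 kg/m³

For an instantaneous plane source, C(x,t) = M/(n_e·A·√(4πDt)) · exp(−(x−vt)²/(4Dt)), with n_e·A the pore (flow) area.
Plume center vt = 1.41 × 989 = 1394.49 m, so the well at 1390 m is 4.49 m upgradient of the peak.
√(4πDt) = 21.30 m, giving peak height M/(n_e·A·√(4πDt)) = 4.60/(0.29 × 18.9 × 21.30) = 0.03940 kg/m³.
(x−vt)²/(4Dt) = (-4.49)²/(4 × 0.0365 × 989) = 0.1396; exp(−0.1396) = 0.8697.
C = 0.03940 × 0.8697 = 0.0343 kg/m³.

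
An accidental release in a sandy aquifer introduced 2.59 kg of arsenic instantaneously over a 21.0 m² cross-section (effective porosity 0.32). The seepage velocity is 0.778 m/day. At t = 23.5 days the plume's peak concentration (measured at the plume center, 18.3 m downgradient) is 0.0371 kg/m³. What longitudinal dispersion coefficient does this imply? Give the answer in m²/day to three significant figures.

At the plume center C_max = M/(n_e·A·√(4πDt)), so D = M²/(4πt·(n_e·A·C_max)²).
n_e·A·C_max = 0.32 × 21.0 × 0.0371 = 0.2493 kg/m.
D = 2.59²/(4π × 23.5 × 0.2493²) = 0.365 m²/day.

0.365 m²/day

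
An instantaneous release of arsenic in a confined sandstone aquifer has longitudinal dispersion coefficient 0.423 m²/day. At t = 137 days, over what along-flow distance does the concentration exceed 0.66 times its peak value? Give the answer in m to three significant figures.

19.6 m

The plume is Gaussian with σ = √(2Dt) = √(2 × 0.423 × 137) = 10.77 m.
C/C_peak = exp(−Δx²/(2σ²)) = 0.66 ⇒ Δx = σ·√(−2 ln 0.66) = 10.77 × 0.9116 = 9.818 m.
Width = 2Δx = 19.6 m.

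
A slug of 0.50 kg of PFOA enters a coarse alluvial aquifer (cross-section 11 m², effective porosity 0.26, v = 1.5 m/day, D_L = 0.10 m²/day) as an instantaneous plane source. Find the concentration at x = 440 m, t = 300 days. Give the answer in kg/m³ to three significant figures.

0.00391 kg/m³

For an instantaneous plane source, C(x,t) = M/(n_e·A·√(4πDt)) · exp(−(x−vt)²/(4Dt)), with n_e·A the pore (flow) area.
Plume center vt = 1.5 × 300 = 450 m, so the well at 440 m is 10 m upgradient of the peak.
√(4πDt) = 19.42 m, giving peak height M/(n_e·A·√(4πDt)) = 0.50/(0.26 × 11 × 19.42) = 0.009002 kg/m³.
(x−vt)²/(4Dt) = (-10)²/(4 × 0.10 × 300) = 0.8333; exp(−0.8333) = 0.4346.
C = 0.009002 × 0.4346 = 0.00391 kg/m³.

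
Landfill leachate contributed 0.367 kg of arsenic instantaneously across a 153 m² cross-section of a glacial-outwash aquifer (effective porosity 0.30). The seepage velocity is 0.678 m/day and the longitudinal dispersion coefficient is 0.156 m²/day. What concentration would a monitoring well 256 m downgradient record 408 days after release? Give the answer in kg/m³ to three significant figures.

5.32e-05 kg/m³

For an instantaneous plane source, C(x,t) = M/(n_e·A·√(4πDt)) · exp(−(x−vt)²/(4Dt)), with n_e·A the pore (flow) area.
Plume center vt = 0.678 × 408 = 276.624 m, so the well at 256 m is 20.624 m upgradient of the peak.
√(4πDt) = 28.28 m, giving peak height M/(n_e·A·√(4πDt)) = 0.367/(0.30 × 153 × 28.28) = 0.0002827 kg/m³.
(x−vt)²/(4Dt) = (-20.624)²/(4 × 0.156 × 408) = 1.671; exp(−1.671) = 0.1881.
C = 0.0002827 × 0.1881 = 5.32e-05 kg/m³.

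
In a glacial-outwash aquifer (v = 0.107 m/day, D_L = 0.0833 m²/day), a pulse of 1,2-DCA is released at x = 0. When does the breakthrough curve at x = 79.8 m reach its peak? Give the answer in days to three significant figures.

For the 1D instantaneous-source solution, setting ∂C/∂t = 0 at fixed x gives v²t² + 2Dt − x² = 0, so t = (√(D² + v²x²) − D)/v².
√(D² + v²x²) = √(0.0833² + 0.107² × 79.8²) = 8.539; v² = 0.011449.
t = (8.539 − 0.0833)/0.011449 = 739 days (vs. the pure-advection estimate x/v = 746 d).

739 days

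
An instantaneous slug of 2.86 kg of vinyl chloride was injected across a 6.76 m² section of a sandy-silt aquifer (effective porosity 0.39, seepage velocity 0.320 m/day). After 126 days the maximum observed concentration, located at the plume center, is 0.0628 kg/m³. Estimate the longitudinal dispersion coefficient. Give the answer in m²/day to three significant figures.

0.188 m²/day

At the plume center C_max = M/(n_e·A·√(4πDt)), so D = M²/(4πt·(n_e·A·C_max)²).
n_e·A·C_max = 0.39 × 6.76 × 0.0628 = 0.1656 kg/m.
D = 2.86²/(4π × 126 × 0.1656²) = 0.188 m²/day.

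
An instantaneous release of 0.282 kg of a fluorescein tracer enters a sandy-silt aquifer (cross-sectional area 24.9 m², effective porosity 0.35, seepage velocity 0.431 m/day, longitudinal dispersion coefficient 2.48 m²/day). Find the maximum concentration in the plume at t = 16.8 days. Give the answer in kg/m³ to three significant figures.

0.00141 kg/m³

The peak of an instantaneous 1D plume sits at x = vt; there the Gaussian factor is 1 and C_max = M/(n_e·A·√(4πDt)), where n_e·A is the pore area the mass is dissolved in.
√(4πDt) = √(4π × 2.48 × 16.8) = 22.88 m, so C_max = 0.282/(0.35 × 24.9 × 22.88) = 0.00141 kg/m³.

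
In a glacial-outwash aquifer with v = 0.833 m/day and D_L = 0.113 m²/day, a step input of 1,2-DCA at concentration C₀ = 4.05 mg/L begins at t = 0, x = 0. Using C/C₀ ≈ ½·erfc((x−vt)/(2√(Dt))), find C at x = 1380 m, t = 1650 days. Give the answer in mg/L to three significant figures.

For a continuous step input, C/C₀ ≈ ½·erfc((x−vt)/(2√(Dt))).
vt = 0.833 × 1650 = 1374.45 m and 2√(Dt) = 2√(0.113 × 1650) = 27.31 m.
Argument (x−vt)/(2√(Dt)) = (1380 − 1374.45)/27.31 = 0.2032; ½·erfc(0.2032) = 0.3869.
C = 4.05 × 0.3869 = 1.57 mg/L.

1.57 mg/L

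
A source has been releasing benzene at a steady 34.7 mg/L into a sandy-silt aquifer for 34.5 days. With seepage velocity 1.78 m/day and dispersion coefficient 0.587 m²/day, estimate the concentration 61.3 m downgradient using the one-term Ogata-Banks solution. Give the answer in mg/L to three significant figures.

17.6 mg/L

For a continuous step input, C/C₀ ≈ ½·erfc((x−vt)/(2√(Dt))).
vt = 1.78 × 34.5 = 61.41 m and 2√(Dt) = 2√(0.587 × 34.5) = 9.000 m.
Argument (x−vt)/(2√(Dt)) = (61.3 − 61.41)/9.000 = -0.01222; ½·erfc(-0.01222) = 0.5069.
C = 34.7 × 0.5069 = 17.6 mg/L.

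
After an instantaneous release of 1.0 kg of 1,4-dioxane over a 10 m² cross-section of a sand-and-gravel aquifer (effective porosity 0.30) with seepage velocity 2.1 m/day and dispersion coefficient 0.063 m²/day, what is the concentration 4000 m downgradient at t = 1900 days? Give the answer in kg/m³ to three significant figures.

0.00697 kg/m³

For an instantaneous plane source, C(x,t) = M/(n_e·A·√(4πDt)) · exp(−(x−vt)²/(4Dt)), with n_e·A the pore (flow) area.
Plume center vt = 2.1 × 1900 = 3990 m, so the well at 4000 m is 10 m downgradient of the peak.
√(4πDt) = 38.78 m, giving peak height M/(n_e·A·√(4πDt)) = 1.0/(0.30 × 10 × 38.78) = 0.008595 kg/m³.
(x−vt)²/(4Dt) = (10)²/(4 × 0.063 × 1900) = 0.2089; exp(−0.2089) = 0.8115.
C = 0.008595 × 0.8115 = 0.00697 kg/m³.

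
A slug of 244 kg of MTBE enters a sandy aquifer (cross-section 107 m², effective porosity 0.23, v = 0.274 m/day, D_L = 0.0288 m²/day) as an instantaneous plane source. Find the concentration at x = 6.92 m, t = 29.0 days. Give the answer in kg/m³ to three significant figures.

2.23 kg/m³

For an instantaneous plane source, C(x,t) = M/(n_e·A·√(4πDt)) · exp(−(x−vt)²/(4Dt)), with n_e·A the pore (flow) area.
Plume center vt = 0.274 × 29.0 = 7.946 m, so the well at 6.92 m is 1.026 m upgradient of the peak.
√(4πDt) = 3.240 m, giving peak height M/(n_e·A·√(4πDt)) = 244/(0.23 × 107 × 3.240) = 3.060 kg/m³.
(x−vt)²/(4Dt) = (-1.026)²/(4 × 0.0288 × 29.0) = 0.3151; exp(−0.3151) = 0.7297.
C = 3.060 × 0.7297 = 2.23 kg/m³.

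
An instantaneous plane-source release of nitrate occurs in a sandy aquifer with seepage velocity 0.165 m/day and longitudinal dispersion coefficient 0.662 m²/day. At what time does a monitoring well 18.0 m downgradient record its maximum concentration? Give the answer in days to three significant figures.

For the 1D instantaneous-source solution, setting ∂C/∂t = 0 at fixed x gives v²t² + 2Dt − x² = 0, so t = (√(D² + v²x²) − D)/v².
√(D² + v²x²) = √(0.662² + 0.165² × 18.0²) = 3.043; v² = 0.027225.
t = (3.043 − 0.662)/0.027225 = 87.5 days (vs. the pure-advection estimate x/v = 109 d).

87.5 days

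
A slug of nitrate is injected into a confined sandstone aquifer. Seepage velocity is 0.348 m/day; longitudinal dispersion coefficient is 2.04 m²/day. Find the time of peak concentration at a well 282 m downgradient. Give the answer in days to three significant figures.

794 days

For the 1D instantaneous-source solution, setting ∂C/∂t = 0 at fixed x gives v²t² + 2Dt − x² = 0, so t = (√(D² + v²x²) − D)/v².
√(D² + v²x²) = √(2.04² + 0.348² × 282²) = 98.16; v² = 0.121104.
t = (98.16 − 2.04)/0.121104 = 794 days (vs. the pure-advection estimate x/v = 810 d).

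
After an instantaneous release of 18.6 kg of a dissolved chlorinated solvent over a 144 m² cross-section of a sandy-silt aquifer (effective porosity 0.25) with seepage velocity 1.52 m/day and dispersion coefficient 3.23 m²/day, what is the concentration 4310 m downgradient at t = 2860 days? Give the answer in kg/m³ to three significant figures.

0.00146 kg/m³

For an instantaneous plane source, C(x,t) = M/(n_e·A·√(4πDt)) · exp(−(x−vt)²/(4Dt)), with n_e·A the pore (flow) area.
Plume center vt = 1.52 × 2860 = 4347.2 m, so the well at 4310 m is 37.2 m upgradient of the peak.
√(4πDt) = 340.7 m, giving peak height M/(n_e·A·√(4πDt)) = 18.6/(0.25 × 144 × 340.7) = 0.001516 kg/m³.
(x−vt)²/(4Dt) = (-37.2)²/(4 × 3.23 × 2860) = 0.03745; exp(−0.03745) = 0.9632.
C = 0.001516 × 0.9632 = 0.00146 kg/m³.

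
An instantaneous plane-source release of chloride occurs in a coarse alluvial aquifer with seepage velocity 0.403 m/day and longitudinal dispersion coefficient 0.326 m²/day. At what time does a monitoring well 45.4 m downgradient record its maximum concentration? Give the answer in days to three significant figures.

111 days

For the 1D instantaneous-source solution, setting ∂C/∂t = 0 at fixed x gives v²t² + 2Dt − x² = 0, so t = (√(D² + v²x²) − D)/v².
√(D² + v²x²) = √(0.326² + 0.403² × 45.4²) = 18.30; v² = 0.162409.
t = (18.30 − 0.326)/0.162409 = 111 days (vs. the pure-advection estimate x/v = 113 d).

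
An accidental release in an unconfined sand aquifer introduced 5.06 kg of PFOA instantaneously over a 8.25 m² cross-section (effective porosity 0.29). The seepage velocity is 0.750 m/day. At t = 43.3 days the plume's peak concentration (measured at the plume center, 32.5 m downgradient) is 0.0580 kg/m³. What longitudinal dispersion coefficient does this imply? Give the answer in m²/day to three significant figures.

2.44 m²/day

At the plume center C_max = M/(n_e·A·√(4πDt)), so D = M²/(4πt·(n_e·A·C_max)²).
n_e·A·C_max = 0.29 × 8.25 × 0.0580 = 0.1388 kg/m.
D = 5.06²/(4π × 43.3 × 0.1388²) = 2.44 m²/day.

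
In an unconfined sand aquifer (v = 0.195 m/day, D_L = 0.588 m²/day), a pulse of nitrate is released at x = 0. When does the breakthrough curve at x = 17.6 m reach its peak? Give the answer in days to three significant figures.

76.1 days

For the 1D instantaneous-source solution, setting ∂C/∂t = 0 at fixed x gives v²t² + 2Dt − x² = 0, so t = (√(D² + v²x²) − D)/v².
√(D² + v²x²) = √(0.588² + 0.195² × 17.6²) = 3.482; v² = 0.038025.
t = (3.482 − 0.588)/0.038025 = 76.1 days (vs. the pure-advection estimate x/v = 90.3 d).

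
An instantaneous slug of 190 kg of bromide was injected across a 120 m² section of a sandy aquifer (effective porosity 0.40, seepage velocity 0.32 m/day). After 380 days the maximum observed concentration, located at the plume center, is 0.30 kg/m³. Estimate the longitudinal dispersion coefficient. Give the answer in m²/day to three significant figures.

At the plume center C_max = M/(n_e·A·√(4πDt)), so D = M²/(4πt·(n_e·A·C_max)²).
n_e·A·C_max = 0.40 × 120 × 0.30 = 14.40 kg/m.
D = 190²/(4π × 380 × 14.40²) = 0.0365 m²/day.

0.0365 m²/day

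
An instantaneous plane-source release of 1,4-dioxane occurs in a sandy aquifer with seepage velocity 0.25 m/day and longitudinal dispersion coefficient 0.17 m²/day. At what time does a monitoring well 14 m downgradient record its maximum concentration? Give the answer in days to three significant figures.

53.3 days

For the 1D instantaneous-source solution, setting ∂C/∂t = 0 at fixed x gives v²t² + 2Dt − x² = 0, so t = (√(D² + v²x²) − D)/v².
√(D² + v²x²) = √(0.17² + 0.25² × 14²) = 3.504; v² = 0.0625.
t = (3.504 − 0.17)/0.0625 = 53.3 days (vs. the pure-advection estimate x/v = 56.0 d).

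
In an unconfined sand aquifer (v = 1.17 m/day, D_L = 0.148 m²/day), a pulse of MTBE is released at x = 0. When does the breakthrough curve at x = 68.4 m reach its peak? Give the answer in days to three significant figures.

For the 1D instantaneous-source solution, setting ∂C/∂t = 0 at fixed x gives v²t² + 2Dt − x² = 0, so t = (√(D² + v²x²) − D)/v².
√(D² + v²x²) = √(0.148² + 1.17² × 68.4²) = 80.03; v² = 1.3689.
t = (80.03 − 0.148)/1.3689 = 58.4 days (vs. the pure-advection estimate x/v = 58.5 d).

58.4 days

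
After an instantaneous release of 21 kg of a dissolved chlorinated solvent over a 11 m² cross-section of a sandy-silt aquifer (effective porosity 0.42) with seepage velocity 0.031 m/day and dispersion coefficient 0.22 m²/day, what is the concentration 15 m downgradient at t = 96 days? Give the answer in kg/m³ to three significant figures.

For an instantaneous plane source, C(x,t) = M/(n_e·A·√(4πDt)) · exp(−(x−vt)²/(4Dt)), with n_e·A the pore (flow) area.
Plume center vt = 0.031 × 96 = 2.976 m, so the well at 15 m is 12.024 m downgradient of the peak.
√(4πDt) = 16.29 m, giving peak height M/(n_e·A·√(4πDt)) = 21/(0.42 × 11 × 16.29) = 0.2790 kg/m³.
(x−vt)²/(4Dt) = (12.024)²/(4 × 0.22 × 96) = 1.711; exp(−1.711) = 0.1807.
C = 0.2790 × 0.1807 = 0.0504 kg/m³.

0.0504 kg/m³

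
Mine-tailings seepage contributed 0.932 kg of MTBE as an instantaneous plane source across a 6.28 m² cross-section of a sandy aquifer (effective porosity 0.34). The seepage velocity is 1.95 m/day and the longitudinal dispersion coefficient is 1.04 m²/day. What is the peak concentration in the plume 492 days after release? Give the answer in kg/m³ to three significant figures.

0.00544 kg/m³

The peak of an instantaneous 1D plume sits at x = vt; there the Gaussian factor is 1 and C_max = M/(n_e·A·√(4πDt)), where n_e·A is the pore area the mass is dissolved in.
√(4πDt) = √(4π × 1.04 × 492) = 80.19 m, so C_max = 0.932/(0.34 × 6.28 × 80.19) = 0.00544 kg/m³.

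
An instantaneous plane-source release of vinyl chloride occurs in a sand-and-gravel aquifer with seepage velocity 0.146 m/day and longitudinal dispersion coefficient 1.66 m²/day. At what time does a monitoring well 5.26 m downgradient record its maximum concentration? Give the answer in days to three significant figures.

7.93 days

For the 1D instantaneous-source solution, setting ∂C/∂t = 0 at fixed x gives v²t² + 2Dt − x² = 0, so t = (√(D² + v²x²) − D)/v².
√(D² + v²x²) = √(1.66² + 0.146² × 5.26²) = 1.829; v² = 0.021316.
t = (1.829 − 1.66)/0.021316 = 7.93 days (vs. the pure-advection estimate x/v = 36.0 d).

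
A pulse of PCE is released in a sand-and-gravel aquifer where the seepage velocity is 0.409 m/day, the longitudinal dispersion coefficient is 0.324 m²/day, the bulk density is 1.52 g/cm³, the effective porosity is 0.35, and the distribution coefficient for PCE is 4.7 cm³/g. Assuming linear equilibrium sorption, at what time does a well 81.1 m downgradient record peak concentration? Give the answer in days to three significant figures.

Retardation factor R = 1 + ρ_b·K_d/n = 1 + 1.52 × 4.7/0.35 = 21.41.
Sorption retards both mechanisms: v_R = v/R = 0.01910 m/day, D_R = D/R = 0.01513 m²/day.
Peak time from v_R²t² + 2D_R t − x² = 0: t = (√(D_R² + v_R²x²) − D_R)/v_R².
√(D_R² + v_R²x²) = √(0.01513² + 0.01910² × 81.1²) = 1.549; v_R² = 0.0003648.
t = (1.549 − 0.01513)/0.0003648 = 4200 days.

4200 days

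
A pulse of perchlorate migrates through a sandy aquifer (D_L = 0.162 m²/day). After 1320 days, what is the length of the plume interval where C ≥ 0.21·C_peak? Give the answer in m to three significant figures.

The plume is Gaussian with σ = √(2Dt) = √(2 × 0.162 × 1320) = 20.68 m.
C/C_peak = exp(−Δx²/(2σ²)) = 0.21 ⇒ Δx = σ·√(−2 ln 0.21) = 20.68 × 1.767 = 36.54 m.
Width = 2Δx = 73.1 m.

73.1 m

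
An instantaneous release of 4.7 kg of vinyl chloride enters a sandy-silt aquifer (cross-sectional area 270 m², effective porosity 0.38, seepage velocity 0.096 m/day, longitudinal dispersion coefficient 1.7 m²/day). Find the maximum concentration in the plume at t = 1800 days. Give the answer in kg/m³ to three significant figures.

0.000234 kg/m³

The peak of an instantaneous 1D plume sits at x = vt; there the Gaussian factor is 1 and C_max = M/(n_e·A·√(4πDt)), where n_e·A is the pore area the mass is dissolved in.
√(4πDt) = √(4π × 1.7 × 1800) = 196.1 m, so C_max = 4.7/(0.38 × 270 × 196.1) = 0.000234 kg/m³.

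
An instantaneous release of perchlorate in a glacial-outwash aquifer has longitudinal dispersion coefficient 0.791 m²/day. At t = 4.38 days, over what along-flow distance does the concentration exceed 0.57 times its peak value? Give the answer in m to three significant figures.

The plume is Gaussian with σ = √(2Dt) = √(2 × 0.791 × 4.38) = 2.632 m.
C/C_peak = exp(−Δx²/(2σ²)) = 0.57 ⇒ Δx = σ·√(−2 ln 0.57) = 2.632 × 1.060 = 2.790 m.
Width = 2Δx = 5.58 m.

5.58 m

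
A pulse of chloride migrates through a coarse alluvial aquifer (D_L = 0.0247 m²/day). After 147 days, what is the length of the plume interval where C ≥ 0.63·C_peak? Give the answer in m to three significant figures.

5.18 m

The plume is Gaussian with σ = √(2Dt) = √(2 × 0.0247 × 147) = 2.695 m.
C/C_peak = exp(−Δx²/(2σ²)) = 0.63 ⇒ Δx = σ·√(−2 ln 0.63) = 2.695 × 0.9613 = 2.591 m.
Width = 2Δx = 5.18 m.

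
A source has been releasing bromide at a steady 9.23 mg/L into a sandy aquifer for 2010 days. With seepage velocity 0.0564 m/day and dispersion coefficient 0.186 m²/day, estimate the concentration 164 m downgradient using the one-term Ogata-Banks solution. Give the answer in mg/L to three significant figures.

0.296 mg/L

For a continuous step input, C/C₀ ≈ ½·erfc((x−vt)/(2√(Dt))).
vt = 0.0564 × 2010 = 113.364 m and 2√(Dt) = 2√(0.186 × 2010) = 38.67 m.
Argument (x−vt)/(2√(Dt)) = (164 − 113.364)/38.67 = 1.309; ½·erfc(1.309) = 0.03207.
C = 9.23 × 0.03207 = 0.296 mg/L.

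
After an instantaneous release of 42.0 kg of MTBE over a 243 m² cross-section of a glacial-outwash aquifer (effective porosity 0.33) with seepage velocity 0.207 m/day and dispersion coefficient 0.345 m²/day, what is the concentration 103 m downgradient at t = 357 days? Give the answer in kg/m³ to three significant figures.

For an instantaneous plane source, C(x,t) = M/(n_e·A·√(4πDt)) · exp(−(x−vt)²/(4Dt)), with n_e·A the pore (flow) area.
Plume center vt = 0.207 × 357 = 73.899 m, so the well at 103 m is 29.101 m downgradient of the peak.
√(4πDt) = 39.34 m, giving peak height M/(n_e·A·√(4πDt)) = 42.0/(0.33 × 243 × 39.34) = 0.01331 kg/m³.
(x−vt)²/(4Dt) = (29.101)²/(4 × 0.345 × 357) = 1.719; exp(−1.719) = 0.1792.
C = 0.01331 × 0.1792 = 0.00239 kg/m³.

0.00239 kg/m³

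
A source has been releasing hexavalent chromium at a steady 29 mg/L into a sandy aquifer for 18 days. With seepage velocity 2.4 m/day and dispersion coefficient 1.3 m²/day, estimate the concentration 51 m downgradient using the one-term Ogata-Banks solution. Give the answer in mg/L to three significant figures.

For a continuous step input, C/C₀ ≈ ½·erfc((x−vt)/(2√(Dt))).
vt = 2.4 × 18 = 43.2 m and 2√(Dt) = 2√(1.3 × 18) = 9.675 m.
Argument (x−vt)/(2√(Dt)) = (51 − 43.2)/9.675 = 0.8062; ½·erfc(0.8062) = 0.1271.
C = 29 × 0.1271 = 3.69 mg/L.

3.69 mg/L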